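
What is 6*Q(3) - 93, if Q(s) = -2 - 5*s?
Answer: -195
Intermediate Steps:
6*Q(3) - 93 = 6*(-2 - 5*3) - 93 = 6*(-2 - 15) - 93 = 6*(-17) - 93 = -102 - 93 = -195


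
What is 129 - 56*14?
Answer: -655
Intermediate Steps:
129 - 56*14 = 129 - 784 = -655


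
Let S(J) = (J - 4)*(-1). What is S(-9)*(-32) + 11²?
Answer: -295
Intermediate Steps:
S(J) = 4 - J (S(J) = (-4 + J)*(-1) = 4 - J)
S(-9)*(-32) + 11² = (4 - 1*(-9))*(-32) + 11² = (4 + 9)*(-32) + 121 = 13*(-32) + 121 = -416 + 121 = -295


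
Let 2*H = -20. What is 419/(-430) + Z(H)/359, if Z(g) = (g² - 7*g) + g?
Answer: -81621/154370 ≈ -0.52874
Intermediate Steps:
H = -10 (H = (½)*(-20) = -10)
Z(g) = g² - 6*g
419/(-430) + Z(H)/359 = 419/(-430) - 10*(-6 - 10)/359 = 419*(-1/430) - 10*(-16)*(1/359) = -419/430 + 160*(1/359) = -419/430 + 160/359 = -81621/154370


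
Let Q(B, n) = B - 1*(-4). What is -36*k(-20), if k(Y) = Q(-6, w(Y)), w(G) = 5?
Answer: 72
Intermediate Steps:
Q(B, n) = 4 + B (Q(B, n) = B + 4 = 4 + B)
k(Y) = -2 (k(Y) = 4 - 6 = -2)
-36*k(-20) = -36*(-2) = 72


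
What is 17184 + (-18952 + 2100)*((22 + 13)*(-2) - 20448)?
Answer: 345786520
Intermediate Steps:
17184 + (-18952 + 2100)*((22 + 13)*(-2) - 20448) = 17184 - 16852*(35*(-2) - 20448) = 17184 - 16852*(-70 - 20448) = 17184 - 16852*(-20518) = 17184 + 345769336 = 345786520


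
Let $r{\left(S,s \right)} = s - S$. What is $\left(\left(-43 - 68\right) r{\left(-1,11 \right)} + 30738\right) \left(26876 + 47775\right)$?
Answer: $2195187306$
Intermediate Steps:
$\left(\left(-43 - 68\right) r{\left(-1,11 \right)} + 30738\right) \left(26876 + 47775\right) = \left(\left(-43 - 68\right) \left(11 - -1\right) + 30738\right) \left(26876 + 47775\right) = \left(- 111 \left(11 + 1\right) + 30738\right) 74651 = \left(\left(-111\right) 12 + 30738\right) 74651 = \left(-1332 + 30738\right) 74651 = 29406 \cdot 74651 = 2195187306$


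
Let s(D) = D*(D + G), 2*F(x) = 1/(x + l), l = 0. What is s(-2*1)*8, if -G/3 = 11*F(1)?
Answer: 296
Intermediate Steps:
F(x) = 1/(2*x) (F(x) = 1/(2*(x + 0)) = 1/(2*x))
G = -33/2 (G = -33*(½)/1 = -33*(½)*1 = -33/2 ≈ -16.500)
s(D) = D*(-33/2 + D) (s(D) = D*(D - 33/2) = D*(-33/2 + D))
s(-2*1)*8 = ((-2*1)*(-33 + 2*(-2*1))/2)*8 = ((½)*(-2)*(-33 + 2*(-2)))*8 = ((½)*(-2)*(-33 - 4))*8 = ((½)*(-2)*(-37))*8 = 37*8 = 296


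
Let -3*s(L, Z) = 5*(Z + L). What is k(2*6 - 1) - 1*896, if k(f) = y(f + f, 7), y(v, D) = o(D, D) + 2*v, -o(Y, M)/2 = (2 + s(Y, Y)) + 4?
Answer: -2452/3 ≈ -817.33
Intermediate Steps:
s(L, Z) = -5*L/3 - 5*Z/3 (s(L, Z) = -5*(Z + L)/3 = -5*(L + Z)/3 = -(5*L + 5*Z)/3 = -5*L/3 - 5*Z/3)
o(Y, M) = -12 + 20*Y/3 (o(Y, M) = -2*((2 + (-5*Y/3 - 5*Y/3)) + 4) = -2*((2 - 10*Y/3) + 4) = -2*(6 - 10*Y/3) = -12 + 20*Y/3)
y(v, D) = -12 + 2*v + 20*D/3 (y(v, D) = (-12 + 20*D/3) + 2*v = -12 + 2*v + 20*D/3)
k(f) = 104/3 + 4*f (k(f) = -12 + 2*(f + f) + (20/3)*7 = -12 + 2*(2*f) + 140/3 = -12 + 4*f + 140/3 = 104/3 + 4*f)
k(2*6 - 1) - 1*896 = (104/3 + 4*(2*6 - 1)) - 1*896 = (104/3 + 4*(12 - 1)) - 896 = (104/3 + 4*11) - 896 = (104/3 + 44) - 896 = 236/3 - 896 = -2452/3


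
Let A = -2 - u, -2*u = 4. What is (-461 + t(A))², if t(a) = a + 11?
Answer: 202500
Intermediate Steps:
u = -2 (u = -½*4 = -2)
A = 0 (A = -2 - 1*(-2) = -2 + 2 = 0)
t(a) = 11 + a
(-461 + t(A))² = (-461 + (11 + 0))² = (-461 + 11)² = (-450)² = 202500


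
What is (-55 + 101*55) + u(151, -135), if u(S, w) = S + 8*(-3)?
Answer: 5627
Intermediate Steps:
u(S, w) = -24 + S (u(S, w) = S - 24 = -24 + S)
(-55 + 101*55) + u(151, -135) = (-55 + 101*55) + (-24 + 151) = (-55 + 5555) + 127 = 5500 + 127 = 5627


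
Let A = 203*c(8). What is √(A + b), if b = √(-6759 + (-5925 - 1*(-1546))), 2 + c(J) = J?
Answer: √(1218 + I*√11138) ≈ 34.933 + 1.5106*I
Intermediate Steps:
c(J) = -2 + J
A = 1218 (A = 203*(-2 + 8) = 203*6 = 1218)
b = I*√11138 (b = √(-6759 + (-5925 + 1546)) = √(-6759 - 4379) = √(-11138) = I*√11138 ≈ 105.54*I)
√(A + b) = √(1218 + I*√11138)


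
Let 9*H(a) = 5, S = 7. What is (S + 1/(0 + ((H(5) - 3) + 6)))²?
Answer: 54289/1024 ≈ 53.017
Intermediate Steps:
H(a) = 5/9 (H(a) = (⅑)*5 = 5/9)
(S + 1/(0 + ((H(5) - 3) + 6)))² = (7 + 1/(0 + ((5/9 - 3) + 6)))² = (7 + 1/(0 + (-22/9 + 6)))² = (7 + 1/(0 + 32/9))² = (7 + 1/(32/9))² = (7 + 9/32)² = (233/32)² = 54289/1024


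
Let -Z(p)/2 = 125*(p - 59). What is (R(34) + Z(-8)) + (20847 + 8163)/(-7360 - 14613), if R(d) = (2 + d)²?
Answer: 396495748/21973 ≈ 18045.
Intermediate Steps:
Z(p) = 14750 - 250*p (Z(p) = -250*(p - 59) = -250*(-59 + p) = -2*(-7375 + 125*p) = 14750 - 250*p)
(R(34) + Z(-8)) + (20847 + 8163)/(-7360 - 14613) = ((2 + 34)² + (14750 - 250*(-8))) + (20847 + 8163)/(-7360 - 14613) = (36² + (14750 + 2000)) + 29010/(-21973) = (1296 + 16750) + 29010*(-1/21973) = 18046 - 29010/21973 = 396495748/21973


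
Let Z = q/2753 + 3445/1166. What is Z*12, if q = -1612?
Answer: 860886/30283 ≈ 28.428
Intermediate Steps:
Z = 143481/60566 (Z = -1612/2753 + 3445/1166 = -1612*1/2753 + 3445*(1/1166) = -1612/2753 + 65/22 = 143481/60566 ≈ 2.3690)
Z*12 = (143481/60566)*12 = 860886/30283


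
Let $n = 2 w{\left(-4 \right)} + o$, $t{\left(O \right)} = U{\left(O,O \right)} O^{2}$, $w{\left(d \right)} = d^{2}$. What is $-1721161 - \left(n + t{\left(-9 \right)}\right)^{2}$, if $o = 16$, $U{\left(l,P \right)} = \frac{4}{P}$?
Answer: $-1721305$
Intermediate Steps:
$t{\left(O \right)} = 4 O$ ($t{\left(O \right)} = \frac{4}{O} O^{2} = 4 O$)
$n = 48$ ($n = 2 \left(-4\right)^{2} + 16 = 2 \cdot 16 + 16 = 32 + 16 = 48$)
$-1721161 - \left(n + t{\left(-9 \right)}\right)^{2} = -1721161 - \left(48 + 4 \left(-9\right)\right)^{2} = -1721161 - \left(48 - 36\right)^{2} = -1721161 - 12^{2} = -1721161 - 144 = -1721305$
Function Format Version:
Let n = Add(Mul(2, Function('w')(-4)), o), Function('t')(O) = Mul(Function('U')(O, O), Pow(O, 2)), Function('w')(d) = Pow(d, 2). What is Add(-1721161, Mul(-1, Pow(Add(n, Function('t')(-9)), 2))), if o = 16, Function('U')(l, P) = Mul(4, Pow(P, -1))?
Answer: -1721305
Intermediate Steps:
Function('t')(O) = Mul(4, O) (Function('t')(O) = Mul(Mul(4, Pow(O, -1)), Pow(O, 2)) = Mul(4, O))
n = 48 (n = Add(Mul(2, Pow(-4, 2)), 16) = Add(Mul(2, 16), 16) = Add(32, 16) = 48)
Add(-1721161, Mul(-1, Pow(Add(n, Function('t')(-9)), 2))) = Add(-1721161, Mul(-1, Pow(Add(48, Mul(4, -9)), 2))) = Add(-1721161, Mul(-1, Pow(Add(48, -36), 2))) = Add(-1721161, Mul(-1, Pow(12, 2))) = Add(-1721161, Mul(-1, 144)) = Add(-1721161, -144) = -1721305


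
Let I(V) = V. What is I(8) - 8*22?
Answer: -168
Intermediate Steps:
I(8) - 8*22 = 8 - 8*22 = 8 - 1*176 = 8 - 176 = -168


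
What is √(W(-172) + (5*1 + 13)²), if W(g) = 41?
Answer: √365 ≈ 19.105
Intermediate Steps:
√(W(-172) + (5*1 + 13)²) = √(41 + (5*1 + 13)²) = √(41 + (5 + 13)²) = √(41 + 18²) = √(41 + 324) = √365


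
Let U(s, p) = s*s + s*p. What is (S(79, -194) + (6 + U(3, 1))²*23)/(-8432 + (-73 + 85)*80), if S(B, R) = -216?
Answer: -1809/1868 ≈ -0.96842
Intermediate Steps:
U(s, p) = s² + p*s
(S(79, -194) + (6 + U(3, 1))²*23)/(-8432 + (-73 + 85)*80) = (-216 + (6 + 3*(1 + 3))²*23)/(-8432 + (-73 + 85)*80) = (-216 + (6 + 3*4)²*23)/(-8432 + 12*80) = (-216 + (6 + 12)²*23)/(-8432 + 960) = (-216 + 18²*23)/(-7472) = (-216 + 324*23)*(-1/7472) = (-216 + 7452)*(-1/7472) = 7236*(-1/7472) = -1809/1868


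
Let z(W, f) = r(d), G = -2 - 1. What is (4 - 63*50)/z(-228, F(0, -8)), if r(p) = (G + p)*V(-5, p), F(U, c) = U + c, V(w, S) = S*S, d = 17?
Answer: -1573/2023 ≈ -0.77756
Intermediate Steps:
V(w, S) = S²
G = -3
r(p) = p²*(-3 + p) (r(p) = (-3 + p)*p² = p²*(-3 + p))
z(W, f) = 4046 (z(W, f) = 17²*(-3 + 17) = 289*14 = 4046)
(4 - 63*50)/z(-228, F(0, -8)) = (4 - 63*50)/4046 = (4 - 3150)*(1/4046) = -3146*1/4046 = -1573/2023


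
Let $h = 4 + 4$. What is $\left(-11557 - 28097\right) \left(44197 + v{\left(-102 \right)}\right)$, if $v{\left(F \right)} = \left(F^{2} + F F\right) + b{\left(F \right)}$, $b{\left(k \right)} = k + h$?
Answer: $-2573980794$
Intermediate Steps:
$h = 8$
$b{\left(k \right)} = 8 + k$ ($b{\left(k \right)} = k + 8 = 8 + k$)
$v{\left(F \right)} = 8 + F + 2 F^{2}$ ($v{\left(F \right)} = \left(F^{2} + F F\right) + \left(8 + F\right) = \left(F^{2} + F^{2}\right) + \left(8 + F\right) = 2 F^{2} + \left(8 + F\right) = 8 + F + 2 F^{2}$)
$\left(-11557 - 28097\right) \left(44197 + v{\left(-102 \right)}\right) = \left(-11557 - 28097\right) \left(44197 + \left(8 - 102 + 2 \left(-102\right)^{2}\right)\right) = - 39654 \left(44197 + \left(8 - 102 + 2 \cdot 10404\right)\right) = - 39654 \left(44197 + \left(8 - 102 + 20808\right)\right) = - 39654 \left(44197 + 20714\right) = \left(-39654\right) 64911 = -2573980794$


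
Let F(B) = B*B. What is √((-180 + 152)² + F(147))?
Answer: 7*√457 ≈ 149.64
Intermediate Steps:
F(B) = B²
√((-180 + 152)² + F(147)) = √((-180 + 152)² + 147²) = √((-28)² + 21609) = √(784 + 21609) = √22393 = 7*√457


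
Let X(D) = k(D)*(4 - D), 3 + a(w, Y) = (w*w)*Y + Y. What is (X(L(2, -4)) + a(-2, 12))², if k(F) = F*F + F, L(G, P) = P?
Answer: 23409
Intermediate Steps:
a(w, Y) = -3 + Y + Y*w² (a(w, Y) = -3 + ((w*w)*Y + Y) = -3 + (w²*Y + Y) = -3 + (Y*w² + Y) = -3 + (Y + Y*w²) = -3 + Y + Y*w²)
k(F) = F + F² (k(F) = F² + F = F + F²)
X(D) = D*(1 + D)*(4 - D) (X(D) = (D*(1 + D))*(4 - D) = D*(1 + D)*(4 - D))
(X(L(2, -4)) + a(-2, 12))² = (-1*(-4)*(1 - 4)*(-4 - 4) + (-3 + 12 + 12*(-2)²))² = (-1*(-4)*(-3)*(-8) + (-3 + 12 + 12*4))² = (96 + (-3 + 12 + 48))² = (96 + 57)² = 153² = 23409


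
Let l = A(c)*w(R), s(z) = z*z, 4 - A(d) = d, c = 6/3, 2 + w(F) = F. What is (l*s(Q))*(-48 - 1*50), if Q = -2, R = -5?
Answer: 5488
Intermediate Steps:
w(F) = -2 + F
c = 2 (c = 6*(1/3) = 2)
A(d) = 4 - d
s(z) = z**2
l = -14 (l = (4 - 1*2)*(-2 - 5) = (4 - 2)*(-7) = 2*(-7) = -14)
(l*s(Q))*(-48 - 1*50) = (-14*(-2)**2)*(-48 - 1*50) = (-14*4)*(-48 - 50) = -56*(-98) = 5488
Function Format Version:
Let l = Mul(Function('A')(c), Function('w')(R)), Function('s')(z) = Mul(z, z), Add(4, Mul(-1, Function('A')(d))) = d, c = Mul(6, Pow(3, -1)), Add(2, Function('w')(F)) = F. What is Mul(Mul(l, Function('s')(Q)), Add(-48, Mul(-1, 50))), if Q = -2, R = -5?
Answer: 5488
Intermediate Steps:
Function('w')(F) = Add(-2, F)
c = 2 (c = Mul(6, Rational(1, 3)) = 2)
Function('A')(d) = Add(4, Mul(-1, d))
Function('s')(z) = Pow(z, 2)
l = -14 (l = Mul(Add(4, Mul(-1, 2)), Add(-2, -5)) = Mul(Add(4, -2), -7) = Mul(2, -7) = -14)
Mul(Mul(l, Function('s')(Q)), Add(-48, Mul(-1, 50))) = Mul(Mul(-14, Pow(-2, 2)), Add(-48, Mul(-1, 50))) = Mul(Mul(-14, 4), Add(-48, -50)) = Mul(-56, -98) = 5488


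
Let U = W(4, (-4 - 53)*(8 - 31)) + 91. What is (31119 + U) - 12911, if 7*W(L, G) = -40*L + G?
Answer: 129244/7 ≈ 18463.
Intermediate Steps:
W(L, G) = -40*L/7 + G/7 (W(L, G) = (-40*L + G)/7 = (G - 40*L)/7 = -40*L/7 + G/7)
U = 1788/7 (U = (-40/7*4 + ((-4 - 53)*(8 - 31))/7) + 91 = (-160/7 + (-57*(-23))/7) + 91 = (-160/7 + (⅐)*1311) + 91 = (-160/7 + 1311/7) + 91 = 1151/7 + 91 = 1788/7 ≈ 255.43)
(31119 + U) - 12911 = (31119 + 1788/7) - 12911 = 219621/7 - 12911 = 129244/7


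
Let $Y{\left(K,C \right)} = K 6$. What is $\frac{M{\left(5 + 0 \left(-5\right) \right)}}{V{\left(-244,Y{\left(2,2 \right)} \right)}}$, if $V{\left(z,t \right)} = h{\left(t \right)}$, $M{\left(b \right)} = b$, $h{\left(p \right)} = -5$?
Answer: $-1$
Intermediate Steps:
$Y{\left(K,C \right)} = 6 K$
$V{\left(z,t \right)} = -5$
$\frac{M{\left(5 + 0 \left(-5\right) \right)}}{V{\left(-244,Y{\left(2,2 \right)} \right)}} = \frac{5 + 0 \left(-5\right)}{-5} = \left(5 + 0\right) \left(- \frac{1}{5}\right) = 5 \left(- \frac{1}{5}\right) = -1$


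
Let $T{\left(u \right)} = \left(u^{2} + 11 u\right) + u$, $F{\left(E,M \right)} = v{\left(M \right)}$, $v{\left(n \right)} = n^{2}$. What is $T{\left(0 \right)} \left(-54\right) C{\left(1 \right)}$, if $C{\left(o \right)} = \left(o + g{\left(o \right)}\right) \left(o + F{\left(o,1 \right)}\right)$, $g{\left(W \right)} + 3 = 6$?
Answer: $0$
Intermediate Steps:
$g{\left(W \right)} = 3$ ($g{\left(W \right)} = -3 + 6 = 3$)
$F{\left(E,M \right)} = M^{2}$
$C{\left(o \right)} = \left(1 + o\right) \left(3 + o\right)$ ($C{\left(o \right)} = \left(o + 3\right) \left(o + 1^{2}\right) = \left(3 + o\right) \left(o + 1\right) = \left(3 + o\right) \left(1 + o\right) = \left(1 + o\right) \left(3 + o\right)$)
$T{\left(u \right)} = u^{2} + 12 u$
$T{\left(0 \right)} \left(-54\right) C{\left(1 \right)} = 0 \left(12 + 0\right) \left(-54\right) \left(3 + 1^{2} + 4 \cdot 1\right) = 0 \cdot 12 \left(-54\right) \left(3 + 1 + 4\right) = 0 \left(-54\right) 8 = 0 \cdot 8 = 0$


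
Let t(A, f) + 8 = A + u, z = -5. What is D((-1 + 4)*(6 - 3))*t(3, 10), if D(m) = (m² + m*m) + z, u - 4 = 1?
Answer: 0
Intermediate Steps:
u = 5 (u = 4 + 1 = 5)
t(A, f) = -3 + A (t(A, f) = -8 + (A + 5) = -8 + (5 + A) = -3 + A)
D(m) = -5 + 2*m² (D(m) = (m² + m*m) - 5 = (m² + m²) - 5 = 2*m² - 5 = -5 + 2*m²)
D((-1 + 4)*(6 - 3))*t(3, 10) = (-5 + 2*((-1 + 4)*(6 - 3))²)*(-3 + 3) = (-5 + 2*(3*3)²)*0 = (-5 + 2*9²)*0 = (-5 + 2*81)*0 = (-5 + 162)*0 = 157*0 = 0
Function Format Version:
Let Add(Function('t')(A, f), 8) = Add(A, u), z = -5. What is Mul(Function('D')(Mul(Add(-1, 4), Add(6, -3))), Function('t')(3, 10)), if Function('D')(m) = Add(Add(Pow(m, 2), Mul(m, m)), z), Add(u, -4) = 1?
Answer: 0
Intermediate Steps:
u = 5 (u = Add(4, 1) = 5)
Function('t')(A, f) = Add(-3, A) (Function('t')(A, f) = Add(-8, Add(A, 5)) = Add(-8, Add(5, A)) = Add(-3, A))
Function('D')(m) = Add(-5, Mul(2, Pow(m, 2))) (Function('D')(m) = Add(Add(Pow(m, 2), Mul(m, m)), -5) = Add(Add(Pow(m, 2), Pow(m, 2)), -5) = Add(Mul(2, Pow(m, 2)), -5) = Add(-5, Mul(2, Pow(m, 2))))
Mul(Function('D')(Mul(Add(-1, 4), Add(6, -3))), Function('t')(3, 10)) = Mul(Add(-5, Mul(2, Pow(Mul(Add(-1, 4), Add(6, -3)), 2))), Add(-3, 3)) = Mul(Add(-5, Mul(2, Pow(Mul(3, 3), 2))), 0) = Mul(Add(-5, Mul(2, Pow(9, 2))), 0) = Mul(Add(-5, Mul(2, 81)), 0) = Mul(Add(-5, 162), 0) = Mul(157, 0) = 0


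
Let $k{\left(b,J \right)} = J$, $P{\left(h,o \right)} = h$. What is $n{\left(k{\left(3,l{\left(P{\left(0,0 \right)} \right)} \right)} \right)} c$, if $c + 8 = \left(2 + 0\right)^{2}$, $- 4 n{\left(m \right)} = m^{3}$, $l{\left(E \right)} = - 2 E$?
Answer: $0$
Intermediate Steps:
$n{\left(m \right)} = - \frac{m^{3}}{4}$
$c = -4$ ($c = -8 + \left(2 + 0\right)^{2} = -8 + 2^{2} = -8 + 4 = -4$)
$n{\left(k{\left(3,l{\left(P{\left(0,0 \right)} \right)} \right)} \right)} c = - \frac{\left(\left(-2\right) 0\right)^{3}}{4} \left(-4\right) = - \frac{0^{3}}{4} \left(-4\right) = \left(- \frac{1}{4}\right) 0 \left(-4\right) = 0 \left(-4\right) = 0$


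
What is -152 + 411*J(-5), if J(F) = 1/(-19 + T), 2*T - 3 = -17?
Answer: -4363/26 ≈ -167.81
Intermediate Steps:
T = -7 (T = 3/2 + (½)*(-17) = 3/2 - 17/2 = -7)
J(F) = -1/26 (J(F) = 1/(-19 - 7) = 1/(-26) = -1/26)
-152 + 411*J(-5) = -152 + 411*(-1/26) = -152 - 411/26 = -4363/26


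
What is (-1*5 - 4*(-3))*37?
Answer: 259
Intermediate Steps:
(-1*5 - 4*(-3))*37 = (-5 + 12)*37 = 7*37 = 259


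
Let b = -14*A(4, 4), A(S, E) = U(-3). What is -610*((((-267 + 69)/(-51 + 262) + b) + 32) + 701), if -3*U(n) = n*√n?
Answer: -94223650/211 + 8540*I*√3 ≈ -4.4656e+5 + 14792.0*I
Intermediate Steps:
U(n) = -n^(3/2)/3 (U(n) = -n*√n/3 = -n^(3/2)/3)
A(S, E) = I*√3 (A(S, E) = -(-1)*I*√3 = I*√3)
b = -14*I*√3 ≈ -24.249*I
-610*((((-267 + 69)/(-51 + 262) + b) + 32) + 701) = -610*((((-267 + 69)/(-51 + 262) - 14*I*√3) + 32) + 701) = -610*(((-198/211 - 14*I*√3) + 32) + 701) = -610*((6554/211 - 14*I*√3) + 701) = -610*(154465/211 - 14*I*√3) = -94223650/211 + 8540*I*√3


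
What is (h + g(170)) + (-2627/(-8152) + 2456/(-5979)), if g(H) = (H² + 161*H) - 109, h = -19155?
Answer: 1803698026369/48740808 ≈ 37006.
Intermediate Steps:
g(H) = -109 + H² + 161*H
(h + g(170)) + (-2627/(-8152) + 2456/(-5979)) = (-19155 + (-109 + 170² + 161*170)) + (-2627/(-8152) + 2456/(-5979)) = (-19155 + (-109 + 28900 + 27370)) + (-2627*(-1/8152) + 2456*(-1/5979)) = (-19155 + 56161) + (2627/8152 - 2456/5979) = 37006 - 4314479/48740808 = 1803698026369/48740808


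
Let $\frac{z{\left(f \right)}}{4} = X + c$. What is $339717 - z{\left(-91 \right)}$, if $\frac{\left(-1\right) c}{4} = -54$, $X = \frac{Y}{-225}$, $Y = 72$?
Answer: $\frac{8471357}{25} \approx 3.3885 \cdot 10^{5}$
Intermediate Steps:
$X = - \frac{8}{25}$ ($X = \frac{72}{-225} = 72 \left(- \frac{1}{225}\right) = - \frac{8}{25} \approx -0.32$)
$c = 216$ ($c = \left(-4\right) \left(-54\right) = 216$)
$z{\left(f \right)} = \frac{21568}{25}$ ($z{\left(f \right)} = 4 \left(- \frac{8}{25} + 216\right) = 4 \cdot \frac{5392}{25} = \frac{21568}{25}$)
$339717 - z{\left(-91 \right)} = 339717 - \frac{21568}{25} = \frac{8471357}{25}$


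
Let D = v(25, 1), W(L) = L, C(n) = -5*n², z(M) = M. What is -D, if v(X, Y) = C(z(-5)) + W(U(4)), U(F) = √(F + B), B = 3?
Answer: 125 - √7 ≈ 122.35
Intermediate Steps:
U(F) = √(3 + F) (U(F) = √(F + 3) = √(3 + F))
v(X, Y) = -125 + √7 (v(X, Y) = -5*(-5)² + √(3 + 4) = -5*25 + √7 = -125 + √7)
D = -125 + √7 ≈ -122.35
-D = -(-125 + √7) = 125 - √7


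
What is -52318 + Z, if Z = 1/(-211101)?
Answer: -11044382119/211101 ≈ -52318.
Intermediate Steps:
Z = -1/211101 ≈ -4.7371e-6
-52318 + Z = -52318 - 1/211101 = -11044382119/211101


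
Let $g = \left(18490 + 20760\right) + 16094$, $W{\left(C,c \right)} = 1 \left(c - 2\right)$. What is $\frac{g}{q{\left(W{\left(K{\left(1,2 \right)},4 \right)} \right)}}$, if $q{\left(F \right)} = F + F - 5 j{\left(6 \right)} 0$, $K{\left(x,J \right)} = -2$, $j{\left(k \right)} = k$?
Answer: $27672$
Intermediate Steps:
$W{\left(C,c \right)} = -2 + c$ ($W{\left(C,c \right)} = 1 \left(-2 + c\right) = -2 + c$)
$g = 55344$ ($g = 39250 + 16094 = 55344$)
$q{\left(F \right)} = F$ ($q{\left(F \right)} = F + F \left(-5\right) 6 \cdot 0 = F + F \left(\left(-30\right) 0\right) = F + F 0 = F + 0 = F$)
$\frac{g}{q{\left(W{\left(K{\left(1,2 \right)},4 \right)} \right)}} = \frac{55344}{-2 + 4} = \frac{55344}{2} = 55344 \cdot \frac{1}{2} = 27672$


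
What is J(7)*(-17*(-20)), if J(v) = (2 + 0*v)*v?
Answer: 4760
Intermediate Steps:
J(v) = 2*v (J(v) = (2 + 0)*v = 2*v)
J(7)*(-17*(-20)) = (2*7)*(-17*(-20)) = 14*340 = 4760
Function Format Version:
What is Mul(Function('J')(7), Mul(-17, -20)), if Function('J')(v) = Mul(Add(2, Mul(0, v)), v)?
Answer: 4760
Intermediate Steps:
Function('J')(v) = Mul(2, v) (Function('J')(v) = Mul(Add(2, 0), v) = Mul(2, v))
Mul(Function('J')(7), Mul(-17, -20)) = Mul(Mul(2, 7), Mul(-17, -20)) = Mul(14, 340) = 4760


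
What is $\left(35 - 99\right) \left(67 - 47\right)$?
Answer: $-1280$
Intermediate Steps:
$\left(35 - 99\right) \left(67 - 47\right) = - 64 \left(67 - 47\right) = \left(-64\right) 20 = -1280$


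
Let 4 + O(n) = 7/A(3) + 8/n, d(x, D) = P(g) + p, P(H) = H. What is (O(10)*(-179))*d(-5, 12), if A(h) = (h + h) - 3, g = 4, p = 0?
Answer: 9308/15 ≈ 620.53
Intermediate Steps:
A(h) = -3 + 2*h (A(h) = 2*h - 3 = -3 + 2*h)
d(x, D) = 4 (d(x, D) = 4 + 0 = 4)
O(n) = -5/3 + 8/n (O(n) = -4 + (7/(-3 + 2*3) + 8/n) = -4 + (7/(-3 + 6) + 8/n) = -4 + (7/3 + 8/n) = -5/3 + 8/n)
(O(10)*(-179))*d(-5, 12) = ((-5/3 + 8/10)*(-179))*4 = ((-5/3 + 8*(⅒))*(-179))*4 = ((-5/3 + ⅘)*(-179))*4 = -13/15*(-179)*4 = (2327/15)*4 = 9308/15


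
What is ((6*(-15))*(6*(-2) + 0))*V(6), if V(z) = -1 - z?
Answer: -7560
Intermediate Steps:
((6*(-15))*(6*(-2) + 0))*V(6) = ((6*(-15))*(6*(-2) + 0))*(-1 - 1*6) = (-90*(-12 + 0))*(-1 - 6) = -90*(-12)*(-7) = 1080*(-7) = -7560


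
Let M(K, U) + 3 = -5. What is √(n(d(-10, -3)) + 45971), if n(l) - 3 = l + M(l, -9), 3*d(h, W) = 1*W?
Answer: √45965 ≈ 214.39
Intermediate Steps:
d(h, W) = W/3 (d(h, W) = (1*W)/3 = W/3)
M(K, U) = -8 (M(K, U) = -3 - 5 = -8)
n(l) = -5 + l (n(l) = 3 + (l - 8) = 3 + (-8 + l) = -5 + l)
√(n(d(-10, -3)) + 45971) = √((-5 + (⅓)*(-3)) + 45971) = √((-5 - 1) + 45971) = √(-6 + 45971) = √45965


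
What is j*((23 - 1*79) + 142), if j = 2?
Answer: 172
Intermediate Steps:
j*((23 - 1*79) + 142) = 2*((23 - 1*79) + 142) = 2*((23 - 79) + 142) = 2*(-56 + 142) = 2*86 = 172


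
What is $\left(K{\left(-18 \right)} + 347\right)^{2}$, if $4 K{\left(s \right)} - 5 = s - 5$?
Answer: $\frac{469225}{4} \approx 1.1731 \cdot 10^{5}$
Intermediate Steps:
$K{\left(s \right)} = \frac{s}{4}$ ($K{\left(s \right)} = \frac{5}{4} + \frac{s - 5}{4} = \frac{5}{4} + \frac{-5 + s}{4} = \frac{5}{4} + \left(- \frac{5}{4} + \frac{s}{4}\right) = \frac{s}{4}$)
$\left(K{\left(-18 \right)} + 347\right)^{2} = \left(\frac{1}{4} \left(-18\right) + 347\right)^{2} = \left(- \frac{9}{2} + 347\right)^{2} = \left(\frac{685}{2}\right)^{2} = \frac{469225}{4}$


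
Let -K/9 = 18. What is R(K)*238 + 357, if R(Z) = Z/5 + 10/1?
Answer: -24871/5 ≈ -4974.2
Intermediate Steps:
K = -162 (K = -9*18 = -162)
R(Z) = 10 + Z/5 (R(Z) = Z*(⅕) + 10*1 = Z/5 + 10 = 10 + Z/5)
R(K)*238 + 357 = (10 + (⅕)*(-162))*238 + 357 = (10 - 162/5)*238 + 357 = -112/5*238 + 357 = -26656/5 + 357 = -24871/5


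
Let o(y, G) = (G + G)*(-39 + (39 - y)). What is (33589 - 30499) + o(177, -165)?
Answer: 61500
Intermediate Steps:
o(y, G) = -2*G*y (o(y, G) = (2*G)*(-y) = -2*G*y)
(33589 - 30499) + o(177, -165) = (33589 - 30499) - 2*(-165)*177 = 3090 + 58410 = 61500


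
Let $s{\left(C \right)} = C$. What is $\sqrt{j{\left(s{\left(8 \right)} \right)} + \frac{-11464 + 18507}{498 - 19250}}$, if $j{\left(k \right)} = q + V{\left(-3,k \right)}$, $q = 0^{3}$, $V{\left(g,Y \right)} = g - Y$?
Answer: $\frac{i \sqrt{62501295}}{2344} \approx 3.3728 i$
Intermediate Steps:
$q = 0$
$j{\left(k \right)} = -3 - k$ ($j{\left(k \right)} = 0 - \left(3 + k\right) = -3 - k$)
$\sqrt{j{\left(s{\left(8 \right)} \right)} + \frac{-11464 + 18507}{498 - 19250}} = \sqrt{\left(-3 - 8\right) + \frac{-11464 + 18507}{498 - 19250}} = \sqrt{\left(-3 - 8\right) + \frac{7043}{-18752}} = \sqrt{-11 + 7043 \left(- \frac{1}{18752}\right)} = \sqrt{-11 - \frac{7043}{18752}} = \sqrt{- \frac{213315}{18752}} = \frac{i \sqrt{62501295}}{2344}$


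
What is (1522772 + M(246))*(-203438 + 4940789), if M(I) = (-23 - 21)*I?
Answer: 7162628369748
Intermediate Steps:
M(I) = -44*I
(1522772 + M(246))*(-203438 + 4940789) = (1522772 - 44*246)*(-203438 + 4940789) = (1522772 - 10824)*4737351 = 1511948*4737351 = 7162628369748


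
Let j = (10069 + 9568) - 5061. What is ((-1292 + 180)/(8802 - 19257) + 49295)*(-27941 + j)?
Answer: -459203880267/697 ≈ -6.5883e+8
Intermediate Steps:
j = 14576 (j = 19637 - 5061 = 14576)
((-1292 + 180)/(8802 - 19257) + 49295)*(-27941 + j) = ((-1292 + 180)/(8802 - 19257) + 49295)*(-27941 + 14576) = (-1112/(-10455) + 49295)*(-13365) = (-1112*(-1/10455) + 49295)*(-13365) = (1112/10455 + 49295)*(-13365) = (515380337/10455)*(-13365) = -459203880267/697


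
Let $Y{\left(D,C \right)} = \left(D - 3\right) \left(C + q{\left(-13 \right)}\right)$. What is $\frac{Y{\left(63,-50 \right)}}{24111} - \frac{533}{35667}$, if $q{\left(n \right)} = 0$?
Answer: $- \frac{4438969}{31850631} \approx -0.13937$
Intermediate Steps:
$Y{\left(D,C \right)} = C \left(-3 + D\right)$ ($Y{\left(D,C \right)} = \left(D - 3\right) \left(C + 0\right) = \left(-3 + D\right) C = C \left(-3 + D\right)$)
$\frac{Y{\left(63,-50 \right)}}{24111} - \frac{533}{35667} = \frac{\left(-50\right) \left(-3 + 63\right)}{24111} - \frac{533}{35667} = \left(-50\right) 60 \cdot \frac{1}{24111} - \frac{533}{35667} = \left(-3000\right) \frac{1}{24111} - \frac{533}{35667} = - \frac{1000}{8037} - \frac{533}{35667} = - \frac{4438969}{31850631}$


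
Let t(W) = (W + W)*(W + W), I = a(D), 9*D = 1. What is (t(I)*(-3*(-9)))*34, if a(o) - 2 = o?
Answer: 49096/3 ≈ 16365.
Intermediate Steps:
D = 1/9 (D = (1/9)*1 = 1/9 ≈ 0.11111)
a(o) = 2 + o
I = 19/9 (I = 2 + 1/9 = 19/9 ≈ 2.1111)
t(W) = 4*W**2 (t(W) = (2*W)*(2*W) = 4*W**2)
(t(I)*(-3*(-9)))*34 = ((4*(19/9)**2)*(-3*(-9)))*34 = ((4*(361/81))*27)*34 = ((1444/81)*27)*34 = (1444/3)*34 = 49096/3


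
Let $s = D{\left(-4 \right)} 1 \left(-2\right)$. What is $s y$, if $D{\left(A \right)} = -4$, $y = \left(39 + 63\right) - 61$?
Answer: $328$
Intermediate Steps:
$y = 41$ ($y = 102 - 61 = 41$)
$s = 8$ ($s = \left(-4\right) 1 \left(-2\right) = \left(-4\right) \left(-2\right) = 8$)
$s y = 8 \cdot 41 = 328$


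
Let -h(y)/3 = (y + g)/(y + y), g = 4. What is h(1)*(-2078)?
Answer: 15585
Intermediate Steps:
h(y) = -3*(4 + y)/(2*y) (h(y) = -3*(y + 4)/(y + y) = -3*(4 + y)/(2*y))
h(1)*(-2078) = (-3/2 - 6/1)*(-2078) = (-3/2 - 6*1)*(-2078) = (-3/2 - 6)*(-2078) = -15/2*(-2078) = 15585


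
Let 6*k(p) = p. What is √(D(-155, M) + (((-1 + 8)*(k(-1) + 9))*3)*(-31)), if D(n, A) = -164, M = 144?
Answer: I*√23658/2 ≈ 76.906*I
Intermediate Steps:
k(p) = p/6
√(D(-155, M) + (((-1 + 8)*(k(-1) + 9))*3)*(-31)) = √(-164 + (((-1 + 8)*((⅙)*(-1) + 9))*3)*(-31)) = √(-164 + ((7*(-⅙ + 9))*3)*(-31)) = √(-164 + ((7*(53/6))*3)*(-31)) = √(-164 + ((371/6)*3)*(-31)) = √(-164 + (371/2)*(-31)) = √(-164 - 11501/2) = √(-11829/2) = I*√23658/2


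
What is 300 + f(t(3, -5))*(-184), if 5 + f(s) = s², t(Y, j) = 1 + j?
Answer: -1724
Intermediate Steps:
f(s) = -5 + s²
300 + f(t(3, -5))*(-184) = 300 + (-5 + (1 - 5)²)*(-184) = 300 + (-5 + (-4)²)*(-184) = 300 + (-5 + 16)*(-184) = 300 + 11*(-184) = 300 - 2024 = -1724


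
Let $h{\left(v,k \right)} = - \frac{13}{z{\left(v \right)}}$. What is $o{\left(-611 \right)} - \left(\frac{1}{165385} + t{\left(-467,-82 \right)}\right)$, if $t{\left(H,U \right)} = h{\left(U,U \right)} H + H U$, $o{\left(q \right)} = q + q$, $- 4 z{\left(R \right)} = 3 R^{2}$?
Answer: $- \frac{32956784460088}{834036555} \approx -39515.0$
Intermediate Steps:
$z{\left(R \right)} = - \frac{3 R^{2}}{4}$
$o{\left(q \right)} = 2 q$
$h{\left(v,k \right)} = \frac{52}{3 v^{2}}$ ($h{\left(v,k \right)} = - \frac{13}{\left(- \frac{3}{4}\right) v^{2}} = - 13 \left(- \frac{4}{3 v^{2}}\right) = \frac{52}{3 v^{2}}$)
$t{\left(H,U \right)} = H U + \frac{52 H}{3 U^{2}}$ ($t{\left(H,U \right)} = \frac{52}{3 U^{2}} H + H U = \frac{52 H}{3 U^{2}} + H U = H U + \frac{52 H}{3 U^{2}}$)
$o{\left(-611 \right)} - \left(\frac{1}{165385} + t{\left(-467,-82 \right)}\right) = 2 \left(-611\right) - \left(38294 + \frac{1}{165385} + \frac{52}{3} \left(-467\right) \frac{1}{6724}\right) = -1222 - \left(\frac{6333253191}{165385} + \frac{52}{3} \left(-467\right) \frac{1}{6724}\right) = -1222 - \frac{31937591789878}{834036555} = - \frac{32956784460088}{834036555}$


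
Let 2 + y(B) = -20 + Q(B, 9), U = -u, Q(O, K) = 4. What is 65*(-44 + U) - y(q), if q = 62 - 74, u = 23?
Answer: -4337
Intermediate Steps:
q = -12
U = -23 (U = -1*23 = -23)
y(B) = -18 (y(B) = -2 + (-20 + 4) = -2 - 16 = -18)
65*(-44 + U) - y(q) = 65*(-44 - 23) - 1*(-18) = 65*(-67) + 18 = -4355 + 18 = -4337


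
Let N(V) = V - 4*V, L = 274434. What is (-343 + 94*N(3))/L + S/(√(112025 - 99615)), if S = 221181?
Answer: -1189/274434 + 221181*√12410/12410 ≈ 1985.5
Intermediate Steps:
N(V) = -3*V
(-343 + 94*N(3))/L + S/(√(112025 - 99615)) = (-343 + 94*(-3*3))/274434 + 221181/(√(112025 - 99615)) = (-343 + 94*(-9))*(1/274434) + 221181/(√12410) = (-343 - 846)*(1/274434) + 221181*(√12410/12410) = -1189*1/274434 + 221181*√12410/12410 = -1189/274434 + 221181*√12410/12410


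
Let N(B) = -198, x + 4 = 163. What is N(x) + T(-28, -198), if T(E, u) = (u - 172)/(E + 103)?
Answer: -3044/15 ≈ -202.93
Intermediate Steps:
x = 159 (x = -4 + 163 = 159)
T(E, u) = (-172 + u)/(103 + E)
N(x) + T(-28, -198) = -198 + (-172 - 198)/(103 - 28) = -198 - 370/75 = -198 + (1/75)*(-370) = -198 - 74/15 = -3044/15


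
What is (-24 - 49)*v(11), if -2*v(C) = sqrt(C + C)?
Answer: 73*sqrt(22)/2 ≈ 171.20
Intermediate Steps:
v(C) = -sqrt(2)*sqrt(C)/2 (v(C) = -sqrt(C + C)/2 = -sqrt(2)*sqrt(C)/2)
(-24 - 49)*v(11) = (-24 - 49)*(-sqrt(2)*sqrt(11)/2) = -(-73)*sqrt(22)/2 = 73*sqrt(22)/2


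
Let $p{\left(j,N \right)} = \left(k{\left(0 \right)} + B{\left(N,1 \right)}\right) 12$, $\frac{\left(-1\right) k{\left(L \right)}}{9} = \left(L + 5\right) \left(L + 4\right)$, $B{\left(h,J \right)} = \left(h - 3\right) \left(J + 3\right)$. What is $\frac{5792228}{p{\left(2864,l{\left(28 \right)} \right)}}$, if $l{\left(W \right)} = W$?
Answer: $- \frac{1448057}{240} \approx -6033.6$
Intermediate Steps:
$B{\left(h,J \right)} = \left(-3 + h\right) \left(3 + J\right)$
$k{\left(L \right)} = - 9 \left(4 + L\right) \left(5 + L\right)$ ($k{\left(L \right)} = - 9 \left(L + 5\right) \left(L + 4\right) = - 9 \left(5 + L\right) \left(4 + L\right) = - 9 \left(4 + L\right) \left(5 + L\right)$)
$p{\left(j,N \right)} = -2304 + 48 N$ ($p{\left(j,N \right)} = \left(\left(-180 - 0 - 9 \cdot 0^{2}\right) + \left(-9 - 3 + 3 N + 1 N\right)\right) 12 = \left(\left(-180 + 0 - 0\right) + \left(-9 - 3 + 3 N + N\right)\right) 12 = \left(\left(-180 + 0 + 0\right) + \left(-12 + 4 N\right)\right) 12 = \left(-180 + \left(-12 + 4 N\right)\right) 12 = \left(-192 + 4 N\right) 12 = -2304 + 48 N$)
$\frac{5792228}{p{\left(2864,l{\left(28 \right)} \right)}} = \frac{5792228}{-2304 + 48 \cdot 28} = \frac{5792228}{-2304 + 1344} = \frac{5792228}{-960} = 5792228 \left(- \frac{1}{960}\right) = - \frac{1448057}{240}$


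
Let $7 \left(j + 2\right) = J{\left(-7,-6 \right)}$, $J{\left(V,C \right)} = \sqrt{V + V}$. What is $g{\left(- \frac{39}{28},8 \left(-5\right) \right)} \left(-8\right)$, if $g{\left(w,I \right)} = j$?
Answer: $16 - \frac{8 i \sqrt{14}}{7} \approx 16.0 - 4.2762 i$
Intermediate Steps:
$J{\left(V,C \right)} = \sqrt{2} \sqrt{V}$ ($J{\left(V,C \right)} = \sqrt{2 V} = \sqrt{2} \sqrt{V}$)
$j = -2 + \frac{i \sqrt{14}}{7}$ ($j = -2 + \frac{\sqrt{2} \sqrt{-7}}{7} = -2 + \frac{\sqrt{2} i \sqrt{7}}{7} = -2 + \frac{i \sqrt{14}}{7} \approx -2.0 + 0.53452 i$)
$g{\left(w,I \right)} = -2 + \frac{i \sqrt{14}}{7}$
$g{\left(- \frac{39}{28},8 \left(-5\right) \right)} \left(-8\right) = \left(-2 + \frac{i \sqrt{14}}{7}\right) \left(-8\right) = 16 - \frac{8 i \sqrt{14}}{7}$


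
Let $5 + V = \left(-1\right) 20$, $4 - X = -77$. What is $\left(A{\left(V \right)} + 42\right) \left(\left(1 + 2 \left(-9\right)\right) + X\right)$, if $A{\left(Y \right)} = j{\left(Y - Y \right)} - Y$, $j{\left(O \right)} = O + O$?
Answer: $4288$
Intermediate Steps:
$X = 81$ ($X = 4 - -77 = 4 + 77 = 81$)
$V = -25$ ($V = -5 - 20 = -25$)
$j{\left(O \right)} = 2 O$
$A{\left(Y \right)} = - Y$ ($A{\left(Y \right)} = 2 \left(Y - Y\right) - Y = 2 \cdot 0 - Y = 0 - Y = - Y$)
$\left(A{\left(V \right)} + 42\right) \left(\left(1 + 2 \left(-9\right)\right) + X\right) = \left(\left(-1\right) \left(-25\right) + 42\right) \left(\left(1 + 2 \left(-9\right)\right) + 81\right) = \left(25 + 42\right) \left(\left(1 - 18\right) + 81\right) = 67 \left(-17 + 81\right) = 67 \cdot 64 = 4288$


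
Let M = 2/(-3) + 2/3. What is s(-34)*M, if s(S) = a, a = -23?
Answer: 0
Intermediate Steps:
s(S) = -23
M = 0 (M = 2*(-⅓) + 2*(⅓) = -⅔ + ⅔ = 0)
s(-34)*M = -23*0 = 0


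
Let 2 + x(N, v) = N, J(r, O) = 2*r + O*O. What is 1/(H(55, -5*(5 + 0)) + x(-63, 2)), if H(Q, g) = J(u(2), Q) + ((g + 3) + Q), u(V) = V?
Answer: 1/2997 ≈ 0.00033367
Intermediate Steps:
J(r, O) = O**2 + 2*r (J(r, O) = 2*r + O**2 = O**2 + 2*r)
x(N, v) = -2 + N
H(Q, g) = 7 + Q + g + Q**2 (H(Q, g) = (Q**2 + 2*2) + ((g + 3) + Q) = (Q**2 + 4) + ((3 + g) + Q) = (4 + Q**2) + (3 + Q + g) = 7 + Q + g + Q**2)
1/(H(55, -5*(5 + 0)) + x(-63, 2)) = 1/((7 + 55 - 5*(5 + 0) + 55**2) + (-2 - 63)) = 1/((7 + 55 - 5*5 + 3025) - 65) = 1/((7 + 55 - 25 + 3025) - 65) = 1/(3062 - 65) = 1/2997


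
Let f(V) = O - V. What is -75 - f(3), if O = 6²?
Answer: -108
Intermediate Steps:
O = 36
f(V) = 36 - V
-75 - f(3) = -75 - (36 - 1*3) = -75 - (36 - 3) = -75 - 1*33 = -75 - 33 = -108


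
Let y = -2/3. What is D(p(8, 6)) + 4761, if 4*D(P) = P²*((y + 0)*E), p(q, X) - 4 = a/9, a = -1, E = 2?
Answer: 1155698/243 ≈ 4756.0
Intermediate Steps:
y = -⅔ (y = -2*⅓ = -⅔ ≈ -0.66667)
p(q, X) = 35/9 (p(q, X) = 4 - 1/9 = 4 - 1*⅑ = 4 - ⅑ = 35/9)
D(P) = -P²/3 (D(P) = (P²*((-⅔ + 0)*2))/4 = (P²*(-⅔*2))/4 = (P²*(-4/3))/4 = (-4*P²/3)/4 = -P²/3)
D(p(8, 6)) + 4761 = -(35/9)²/3 + 4761 = -⅓*1225/81 + 4761 = -1225/243 + 4761 = 1155698/243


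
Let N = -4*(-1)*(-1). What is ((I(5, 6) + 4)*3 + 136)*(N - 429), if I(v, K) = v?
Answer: -70579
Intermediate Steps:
N = -4 (N = 4*(-1) = -4)
((I(5, 6) + 4)*3 + 136)*(N - 429) = ((5 + 4)*3 + 136)*(-4 - 429) = (9*3 + 136)*(-433) = (27 + 136)*(-433) = 163*(-433) = -70579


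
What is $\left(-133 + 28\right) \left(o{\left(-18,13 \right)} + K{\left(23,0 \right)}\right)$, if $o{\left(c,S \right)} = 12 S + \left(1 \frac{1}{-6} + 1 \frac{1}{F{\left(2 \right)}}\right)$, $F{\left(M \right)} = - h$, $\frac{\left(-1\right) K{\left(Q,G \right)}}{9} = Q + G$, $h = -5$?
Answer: $\frac{10703}{2} \approx 5351.5$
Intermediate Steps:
$K{\left(Q,G \right)} = - 9 G - 9 Q$ ($K{\left(Q,G \right)} = - 9 \left(Q + G\right) = - 9 \left(G + Q\right) = - 9 G - 9 Q$)
$F{\left(M \right)} = 5$ ($F{\left(M \right)} = \left(-1\right) \left(-5\right) = 5$)
$o{\left(c,S \right)} = \frac{1}{30} + 12 S$ ($o{\left(c,S \right)} = 12 S + \left(1 \frac{1}{-6} + 1 \cdot \frac{1}{5}\right) = 12 S + \left(1 \left(- \frac{1}{6}\right) + 1 \cdot \frac{1}{5}\right) = 12 S + \left(- \frac{1}{6} + \frac{1}{5}\right) = 12 S + \frac{1}{30} = \frac{1}{30} + 12 S$)
$\left(-133 + 28\right) \left(o{\left(-18,13 \right)} + K{\left(23,0 \right)}\right) = \left(-133 + 28\right) \left(\left(\frac{1}{30} + 12 \cdot 13\right) - 207\right) = - 105 \left(\left(\frac{1}{30} + 156\right) + \left(0 - 207\right)\right) = - 105 \left(\frac{4681}{30} - 207\right) = \left(-105\right) \left(- \frac{1529}{30}\right) = \frac{10703}{2}$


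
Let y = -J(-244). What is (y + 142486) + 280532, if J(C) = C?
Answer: 423262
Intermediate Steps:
y = 244 (y = -1*(-244) = 244)
(y + 142486) + 280532 = (244 + 142486) + 280532 = 142730 + 280532 = 423262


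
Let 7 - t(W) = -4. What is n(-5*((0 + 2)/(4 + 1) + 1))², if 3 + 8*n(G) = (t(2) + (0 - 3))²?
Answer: 3721/64 ≈ 58.141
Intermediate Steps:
t(W) = 11 (t(W) = 7 - 1*(-4) = 7 + 4 = 11)
n(G) = 61/8 (n(G) = -3/8 + (11 + (0 - 3))²/8 = -3/8 + (11 - 3)²/8 = -3/8 + (⅛)*8² = -3/8 + (⅛)*64 = -3/8 + 8 = 61/8)
n(-5*((0 + 2)/(4 + 1) + 1))² = (61/8)² = 3721/64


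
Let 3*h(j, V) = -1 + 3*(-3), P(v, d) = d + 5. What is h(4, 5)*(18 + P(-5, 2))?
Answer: -250/3 ≈ -83.333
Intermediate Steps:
P(v, d) = 5 + d
h(j, V) = -10/3 (h(j, V) = (-1 + 3*(-3))/3 = (-1 - 9)/3 = (⅓)*(-10) = -10/3)
h(4, 5)*(18 + P(-5, 2)) = -10*(18 + (5 + 2))/3 = -10*(18 + 7)/3 = -10/3*25 = -250/3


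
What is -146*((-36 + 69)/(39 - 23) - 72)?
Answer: 81687/8 ≈ 10211.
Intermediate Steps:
-146*((-36 + 69)/(39 - 23) - 72) = -146*(33/16 - 72) = -146*(-1119/16) = 81687/8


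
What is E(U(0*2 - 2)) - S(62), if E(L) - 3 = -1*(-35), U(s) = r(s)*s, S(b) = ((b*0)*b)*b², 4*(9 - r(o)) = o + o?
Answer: 38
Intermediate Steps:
r(o) = 9 - o/2 (r(o) = 9 - (o + o)/4 = 9 - o/2)
S(b) = 0 (S(b) = (0*b)*b² = 0*b² = 0)
U(s) = s*(9 - s/2) (U(s) = (9 - s/2)*s = s*(9 - s/2))
E(L) = 38 (E(L) = 3 - 1*(-35) = 3 + 35 = 38)
E(U(0*2 - 2)) - S(62) = 38 - 1*0 = 38 + 0 = 38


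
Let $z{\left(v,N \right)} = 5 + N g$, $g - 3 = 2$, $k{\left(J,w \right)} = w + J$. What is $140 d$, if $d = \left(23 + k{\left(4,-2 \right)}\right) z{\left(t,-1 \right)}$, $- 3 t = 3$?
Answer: $0$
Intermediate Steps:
$t = -1$ ($t = \left(- \frac{1}{3}\right) 3 = -1$)
$k{\left(J,w \right)} = J + w$
$g = 5$ ($g = 3 + 2 = 5$)
$z{\left(v,N \right)} = 5 + 5 N$ ($z{\left(v,N \right)} = 5 + N 5 = 5 + 5 N$)
$d = 0$ ($d = \left(23 + \left(4 - 2\right)\right) \left(5 + 5 \left(-1\right)\right) = \left(23 + 2\right) \left(5 - 5\right) = 25 \cdot 0 = 0$)
$140 d = 140 \cdot 0 = 0$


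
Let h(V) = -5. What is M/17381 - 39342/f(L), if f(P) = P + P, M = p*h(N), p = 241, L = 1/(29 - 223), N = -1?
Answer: 66328919089/17381 ≈ 3.8162e+6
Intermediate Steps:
L = -1/194 (L = 1/(-194) = -1/194 ≈ -0.0051546)
M = -1205 (M = 241*(-5) = -1205)
f(P) = 2*P
M/17381 - 39342/f(L) = -1205/17381 - 39342/(2*(-1/194)) = -1205*1/17381 - 39342/(-1/97) = -1205/17381 - 39342*(-97) = -1205/17381 + 3816174 = 66328919089/17381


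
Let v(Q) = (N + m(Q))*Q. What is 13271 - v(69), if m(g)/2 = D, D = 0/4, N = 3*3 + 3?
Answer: 12443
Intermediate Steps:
N = 12 (N = 9 + 3 = 12)
D = 0 (D = 0*(1/4) = 0)
m(g) = 0 (m(g) = 2*0 = 0)
v(Q) = 12*Q (v(Q) = (12 + 0)*Q = 12*Q)
13271 - v(69) = 13271 - 12*69 = 13271 - 1*828 = 13271 - 828 = 12443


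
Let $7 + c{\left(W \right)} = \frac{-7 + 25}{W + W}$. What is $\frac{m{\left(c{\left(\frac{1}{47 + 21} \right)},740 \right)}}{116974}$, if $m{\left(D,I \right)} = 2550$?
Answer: $\frac{1275}{58487} \approx 0.0218$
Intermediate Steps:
$c{\left(W \right)} = -7 + \frac{9}{W}$ ($c{\left(W \right)} = -7 + \frac{-7 + 25}{W + W} = -7 + \frac{18}{2 W} = -7 + 18 \frac{1}{2 W} = -7 + \frac{9}{W}$)
$\frac{m{\left(c{\left(\frac{1}{47 + 21} \right)},740 \right)}}{116974} = \frac{2550}{116974} = 2550 \cdot \frac{1}{116974} = \frac{1275}{58487}$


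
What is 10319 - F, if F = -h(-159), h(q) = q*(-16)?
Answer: 12863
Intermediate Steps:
h(q) = -16*q
F = -2544 (F = -(-16)*(-159) = -1*2544 = -2544)
10319 - F = 10319 - 1*(-2544) = 10319 + 2544 = 12863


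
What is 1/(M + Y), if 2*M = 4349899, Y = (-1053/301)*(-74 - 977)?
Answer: 602/1311533005 ≈ 4.5900e-7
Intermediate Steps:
Y = 1106703/301 (Y = -1053*1/301*(-1051) = -1053/301*(-1051) = 1106703/301 ≈ 3676.8)
M = 4349899/2 (M = (½)*4349899 = 4349899/2 ≈ 2.1749e+6)
1/(M + Y) = 1/(4349899/2 + 1106703/301) = 1/(1311533005/602) = 602/1311533005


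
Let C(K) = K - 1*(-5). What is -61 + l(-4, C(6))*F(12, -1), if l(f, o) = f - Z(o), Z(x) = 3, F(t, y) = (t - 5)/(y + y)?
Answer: -73/2 ≈ -36.500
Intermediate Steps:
C(K) = 5 + K (C(K) = K + 5 = 5 + K)
F(t, y) = (-5 + t)/(2*y) (F(t, y) = (-5 + t)/((2*y)) = (-5 + t)*(1/(2*y)) = (-5 + t)/(2*y))
l(f, o) = -3 + f (l(f, o) = f - 1*3 = f - 3 = -3 + f)
-61 + l(-4, C(6))*F(12, -1) = -61 + (-3 - 4)*((½)*(-5 + 12)/(-1)) = -61 - 7*(-1)*7/2 = -61 - 7*(-7/2) = -61 + 49/2 = -73/2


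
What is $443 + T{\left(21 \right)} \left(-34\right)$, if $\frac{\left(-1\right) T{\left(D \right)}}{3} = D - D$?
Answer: $443$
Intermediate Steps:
$T{\left(D \right)} = 0$ ($T{\left(D \right)} = - 3 \left(D - D\right) = \left(-3\right) 0 = 0$)
$443 + T{\left(21 \right)} \left(-34\right) = 443 + 0 \left(-34\right) = 443 + 0 = 443$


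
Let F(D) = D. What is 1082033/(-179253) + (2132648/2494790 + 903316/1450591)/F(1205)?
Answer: -2358784694841566725513/390843107179025339925 ≈ -6.0351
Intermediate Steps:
1082033/(-179253) + (2132648/2494790 + 903316/1450591)/F(1205) = 1082033/(-179253) + (2132648/2494790 + 903316/1450591)/1205 = 1082033*(-1/179253) + (2132648*(1/2494790) + 903316*(1/1450591))*(1/1205) = -1082033/179253 + (1066324/1247395 + 903316/1450591)*(1/1205) = -1082033/179253 + (2673591859304/1809459960445)*(1/1205) = -1082033/179253 + 2673591859304/2180399252336225 = -2358784694841566725513/390843107179025339925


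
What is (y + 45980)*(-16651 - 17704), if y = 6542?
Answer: -1804393310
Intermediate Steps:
(y + 45980)*(-16651 - 17704) = (6542 + 45980)*(-16651 - 17704) = 52522*(-34355) = -1804393310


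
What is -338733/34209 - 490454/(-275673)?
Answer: -945698783/116425897 ≈ -8.1228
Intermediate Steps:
-338733/34209 - 490454/(-275673) = -338733*1/34209 - 490454*(-1/275673) = -37637/3801 + 490454/275673 = -945698783/116425897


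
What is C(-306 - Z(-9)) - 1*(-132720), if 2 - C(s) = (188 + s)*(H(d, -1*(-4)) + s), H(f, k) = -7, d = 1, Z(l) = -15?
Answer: 102028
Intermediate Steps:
C(s) = 2 - (-7 + s)*(188 + s) (C(s) = 2 - (188 + s)*(-7 + s) = 2 - (-7 + s)*(188 + s))
C(-306 - Z(-9)) - 1*(-132720) = (1318 - (-306 - 1*(-15))² - 181*(-306 - 1*(-15))) - 1*(-132720) = (1318 - (-306 + 15)² - 181*(-306 + 15)) + 132720 = (1318 - 1*(-291)² - 181*(-291)) + 132720 = (1318 - 1*84681 + 52671) + 132720 = (1318 - 84681 + 52671) + 132720 = -30692 + 132720 = 102028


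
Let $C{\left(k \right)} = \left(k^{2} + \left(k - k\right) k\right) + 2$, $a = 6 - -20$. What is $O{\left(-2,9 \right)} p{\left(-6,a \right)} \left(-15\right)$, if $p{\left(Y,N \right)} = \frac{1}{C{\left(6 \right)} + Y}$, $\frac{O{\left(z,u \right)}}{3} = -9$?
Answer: $\frac{405}{32} \approx 12.656$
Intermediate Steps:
$O{\left(z,u \right)} = -27$ ($O{\left(z,u \right)} = 3 \left(-9\right) = -27$)
$a = 26$ ($a = 6 + 20 = 26$)
$C{\left(k \right)} = 2 + k^{2}$ ($C{\left(k \right)} = \left(k^{2} + 0 k\right) + 2 = \left(k^{2} + 0\right) + 2 = k^{2} + 2 = 2 + k^{2}$)
$p{\left(Y,N \right)} = \frac{1}{38 + Y}$ ($p{\left(Y,N \right)} = \frac{1}{\left(2 + 6^{2}\right) + Y} = \frac{1}{\left(2 + 36\right) + Y} = \frac{1}{38 + Y}$)
$O{\left(-2,9 \right)} p{\left(-6,a \right)} \left(-15\right) = - \frac{27}{38 - 6} \left(-15\right) = - \frac{27}{32} \left(-15\right) = \left(-27\right) \frac{1}{32} \left(-15\right) = \left(- \frac{27}{32}\right) \left(-15\right) = \frac{405}{32}$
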